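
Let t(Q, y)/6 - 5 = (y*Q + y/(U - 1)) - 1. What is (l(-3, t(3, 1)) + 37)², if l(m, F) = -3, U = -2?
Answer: 1156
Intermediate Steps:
t(Q, y) = 24 - 2*y + 6*Q*y (t(Q, y) = 30 + 6*((y*Q + y/(-2 - 1)) - 1) = 30 + 6*((Q*y + y/(-3)) - 1) = 30 + 6*((Q*y - y/3) - 1) = 30 + 6*((-y/3 + Q*y) - 1) = 30 + 6*(-1 - y/3 + Q*y) = 30 + (-6 - 2*y + 6*Q*y) = 24 - 2*y + 6*Q*y)
(l(-3, t(3, 1)) + 37)² = (-3 + 37)² = 34² = 1156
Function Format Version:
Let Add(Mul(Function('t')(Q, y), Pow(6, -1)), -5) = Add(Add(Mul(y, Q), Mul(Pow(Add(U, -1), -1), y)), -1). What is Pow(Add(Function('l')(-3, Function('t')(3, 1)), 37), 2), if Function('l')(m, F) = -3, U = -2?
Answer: 1156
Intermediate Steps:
Function('t')(Q, y) = Add(24, Mul(-2, y), Mul(6, Q, y)) (Function('t')(Q, y) = Add(30, Mul(6, Add(Add(Mul(y, Q), Mul(Pow(Add(-2, -1), -1), y)), -1))) = Add(30, Mul(6, Add(Add(Mul(Q, y), Mul(Pow(-3, -1), y)), -1))) = Add(30, Mul(6, Add(Add(Mul(Q, y), Mul(Rational(-1, 3), y)), -1))) = Add(30, Mul(6, Add(Add(Mul(Rational(-1, 3), y), Mul(Q, y)), -1))) = Add(30, Mul(6, Add(-1, Mul(Rational(-1, 3), y), Mul(Q, y)))) = Add(30, Add(-6, Mul(-2, y), Mul(6, Q, y))) = Add(24, Mul(-2, y), Mul(6, Q, y)))
Pow(Add(Function('l')(-3, Function('t')(3, 1)), 37), 2) = Pow(Add(-3, 37), 2) = Pow(34, 2) = 1156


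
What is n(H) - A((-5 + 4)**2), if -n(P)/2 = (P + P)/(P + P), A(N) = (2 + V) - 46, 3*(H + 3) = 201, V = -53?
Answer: 95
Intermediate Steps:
H = 64 (H = -3 + (1/3)*201 = -3 + 67 = 64)
A(N) = -97 (A(N) = (2 - 53) - 46 = -51 - 46 = -97)
n(P) = -2 (n(P) = -2*(P + P)/(P + P) = -2*2*P/(2*P) = -2*2*P*1/(2*P) = -2*1 = -2)
n(H) - A((-5 + 4)**2) = -2 - 1*(-97) = -2 + 97 = 95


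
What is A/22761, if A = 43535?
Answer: 43535/22761 ≈ 1.9127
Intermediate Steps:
A/22761 = 43535/22761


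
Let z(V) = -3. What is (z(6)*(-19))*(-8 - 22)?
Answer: -1710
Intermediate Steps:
(z(6)*(-19))*(-8 - 22) = (-3*(-19))*(-8 - 22) = 57*(-30) = -1710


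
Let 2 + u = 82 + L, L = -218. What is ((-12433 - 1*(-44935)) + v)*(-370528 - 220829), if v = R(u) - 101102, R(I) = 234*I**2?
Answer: -2594694743472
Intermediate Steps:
u = -138 (u = -2 + (82 - 218) = -2 - 136 = -138)
v = 4355194 (v = 234*(-138)**2 - 101102 = 234*19044 - 101102 = 4456296 - 101102 = 4355194)
((-12433 - 1*(-44935)) + v)*(-370528 - 220829) = ((-12433 - 1*(-44935)) + 4355194)*(-370528 - 220829) = ((-12433 + 44935) + 4355194)*(-591357) = (32502 + 4355194)*(-591357) = 4387696*(-591357) = -2594694743472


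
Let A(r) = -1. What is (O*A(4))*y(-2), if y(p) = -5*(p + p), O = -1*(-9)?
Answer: -180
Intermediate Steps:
O = 9
y(p) = -10*p
(O*A(4))*y(-2) = (9*(-1))*(-10*(-2)) = -9*20 = -180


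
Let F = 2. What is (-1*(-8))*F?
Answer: 16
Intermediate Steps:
(-1*(-8))*F = -1*(-8)*2 = 8*2 = 16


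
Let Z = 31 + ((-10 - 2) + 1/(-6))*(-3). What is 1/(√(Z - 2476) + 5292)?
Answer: 10584/56015345 - I*√9634/56015345 ≈ 0.00018895 - 1.7523e-6*I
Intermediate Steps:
Z = 135/2 (Z = 31 + (-12 - ⅙)*(-3) = 31 - 73/6*(-3) = 31 + 73/2 = 135/2 ≈ 67.500)
1/(√(Z - 2476) + 5292) = 1/(√(135/2 - 2476) + 5292) = 1/(√(-4817/2) + 5292) = 1/(I*√9634/2 + 5292) = 1/(5292 + I*√9634/2)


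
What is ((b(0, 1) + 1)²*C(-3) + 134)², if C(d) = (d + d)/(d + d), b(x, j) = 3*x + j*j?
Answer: 19044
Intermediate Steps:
b(x, j) = j² + 3*x (b(x, j) = 3*x + j² = j² + 3*x)
C(d) = 1 (C(d) = (2*d)/((2*d)) = (2*d)*(1/(2*d)) = 1)
((b(0, 1) + 1)²*C(-3) + 134)² = (((1² + 3*0) + 1)²*1 + 134)² = (((1 + 0) + 1)²*1 + 134)² = ((1 + 1)²*1 + 134)² = (2²*1 + 134)² = (4*1 + 134)² = (4 + 134)² = 138² = 19044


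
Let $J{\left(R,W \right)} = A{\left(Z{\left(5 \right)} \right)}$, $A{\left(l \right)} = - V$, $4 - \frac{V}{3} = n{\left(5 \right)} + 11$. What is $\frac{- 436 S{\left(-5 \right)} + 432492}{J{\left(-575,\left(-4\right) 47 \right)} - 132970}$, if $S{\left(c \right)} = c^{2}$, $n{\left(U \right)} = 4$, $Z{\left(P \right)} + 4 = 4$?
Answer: $- \frac{421592}{132937} \approx -3.1714$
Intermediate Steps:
$Z{\left(P \right)} = 0$ ($Z{\left(P \right)} = -4 + 4 = 0$)
$V = -33$ ($V = 12 - 3 \left(4 + 11\right) = 12 - 45 = -33$)
$A{\left(l \right)} = 33$ ($A{\left(l \right)} = \left(-1\right) \left(-33\right) = 33$)
$J{\left(R,W \right)} = 33$
$\frac{- 436 S{\left(-5 \right)} + 432492}{J{\left(-575,\left(-4\right) 47 \right)} - 132970} = \frac{- 436 \left(-5\right)^{2} + 432492}{33 - 132970} = \frac{\left(-436\right) 25 + 432492}{-132937} = \left(-10900 + 432492\right) \left(- \frac{1}{132937}\right) = 421592 \left(- \frac{1}{132937}\right) = - \frac{421592}{132937}$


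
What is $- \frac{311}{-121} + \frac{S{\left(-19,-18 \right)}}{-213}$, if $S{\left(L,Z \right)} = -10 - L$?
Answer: $\frac{21718}{8591} \approx 2.528$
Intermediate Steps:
$- \frac{311}{-121} + \frac{S{\left(-19,-18 \right)}}{-213} = - \frac{311}{-121} + \frac{-10 - -19}{-213} = \left(-311\right) \left(- \frac{1}{121}\right) + \left(-10 + 19\right) \left(- \frac{1}{213}\right) = \frac{311}{121} + 9 \left(- \frac{1}{213}\right) = \frac{311}{121} - \frac{3}{71} = \frac{21718}{8591}$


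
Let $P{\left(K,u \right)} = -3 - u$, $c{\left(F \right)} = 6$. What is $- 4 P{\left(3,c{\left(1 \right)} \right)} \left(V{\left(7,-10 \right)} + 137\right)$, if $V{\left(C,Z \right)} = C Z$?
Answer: $2412$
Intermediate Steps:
$- 4 P{\left(3,c{\left(1 \right)} \right)} \left(V{\left(7,-10 \right)} + 137\right) = - 4 \left(-3 - 6\right) \left(7 \left(-10\right) + 137\right) = - 4 \left(-3 - 6\right) \left(-70 + 137\right) = \left(-4\right) \left(-9\right) 67 = 36 \cdot 67 = 2412$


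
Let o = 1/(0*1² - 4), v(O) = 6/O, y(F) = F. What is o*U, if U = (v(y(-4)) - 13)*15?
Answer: 435/8 ≈ 54.375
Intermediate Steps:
o = -¼ (o = 1/(0*1 - 4) = 1/(0 - 4) = 1/(-4) = -¼ ≈ -0.25000)
U = -435/2 (U = (6/(-4) - 13)*15 = (6*(-¼) - 13)*15 = (-3/2 - 13)*15 = -29/2*15 = -435/2 ≈ -217.50)
o*U = -¼*(-435/2) = 435/8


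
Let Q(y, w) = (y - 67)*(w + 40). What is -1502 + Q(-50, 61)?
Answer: -13319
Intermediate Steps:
Q(y, w) = (-67 + y)*(40 + w)
-1502 + Q(-50, 61) = -1502 + (-2680 - 67*61 + 40*(-50) + 61*(-50)) = -1502 + (-2680 - 4087 - 2000 - 3050) = -1502 - 11817 = -13319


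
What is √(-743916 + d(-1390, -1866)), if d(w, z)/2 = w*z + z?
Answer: 2*√1109958 ≈ 2107.1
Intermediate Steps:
d(w, z) = 2*z + 2*w*z (d(w, z) = 2*(w*z + z) = 2*(z + w*z) = 2*z + 2*w*z)
√(-743916 + d(-1390, -1866)) = √(-743916 + 2*(-1866)*(1 - 1390)) = √(-743916 + 2*(-1866)*(-1389)) = √(-743916 + 5183748) = √4439832 = 2*√1109958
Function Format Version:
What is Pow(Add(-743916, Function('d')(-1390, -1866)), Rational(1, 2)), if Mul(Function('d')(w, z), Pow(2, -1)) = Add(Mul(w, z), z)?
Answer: Mul(2, Pow(1109958, Rational(1, 2))) ≈ 2107.1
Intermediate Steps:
Function('d')(w, z) = Add(Mul(2, z), Mul(2, w, z)) (Function('d')(w, z) = Mul(2, Add(Mul(w, z), z)) = Mul(2, Add(z, Mul(w, z))) = Add(Mul(2, z), Mul(2, w, z)))
Pow(Add(-743916, Function('d')(-1390, -1866)), Rational(1, 2)) = Pow(Add(-743916, Mul(2, -1866, Add(1, -1390))), Rational(1, 2)) = Pow(Add(-743916, Mul(2, -1866, -1389)), Rational(1, 2)) = Pow(Add(-743916, 5183748), Rational(1, 2)) = Pow(4439832, Rational(1, 2)) = Mul(2, Pow(1109958, Rational(1, 2)))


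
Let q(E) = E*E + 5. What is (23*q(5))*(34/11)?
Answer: 23460/11 ≈ 2132.7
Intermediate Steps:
q(E) = 5 + E² (q(E) = E² + 5 = 5 + E²)
(23*q(5))*(34/11) = (23*(5 + 5²))*(34/11) = (23*(5 + 25))*(34*(1/11)) = (23*30)*(34/11) = 690*(34/11) = 23460/11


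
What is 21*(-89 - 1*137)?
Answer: -4746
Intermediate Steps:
21*(-89 - 1*137) = 21*(-89 - 137) = 21*(-226) = -4746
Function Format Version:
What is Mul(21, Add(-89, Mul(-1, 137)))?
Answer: -4746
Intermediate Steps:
Mul(21, Add(-89, Mul(-1, 137))) = Mul(21, Add(-89, -137)) = Mul(21, -226) = -4746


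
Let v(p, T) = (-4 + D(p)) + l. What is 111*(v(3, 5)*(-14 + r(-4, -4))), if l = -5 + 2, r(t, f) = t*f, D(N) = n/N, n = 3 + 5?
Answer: -962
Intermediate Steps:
n = 8
D(N) = 8/N
r(t, f) = f*t
l = -3
v(p, T) = -7 + 8/p (v(p, T) = (-4 + 8/p) - 3 = -7 + 8/p)
111*(v(3, 5)*(-14 + r(-4, -4))) = 111*((-7 + 8/3)*(-14 - 4*(-4))) = 111*((-7 + 8*(⅓))*(-14 + 16)) = 111*((-7 + 8/3)*2) = 111*(-13/3*2) = 111*(-26/3) = -962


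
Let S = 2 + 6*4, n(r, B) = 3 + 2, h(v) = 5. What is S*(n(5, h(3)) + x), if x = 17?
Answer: 572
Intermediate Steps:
n(r, B) = 5
S = 26 (S = 2 + 24 = 26)
S*(n(5, h(3)) + x) = 26*(5 + 17) = 26*22 = 572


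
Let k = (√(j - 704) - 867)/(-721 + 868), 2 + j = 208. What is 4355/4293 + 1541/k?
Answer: 67*(-14458278*I + 65*√498)/(4293*(√498 + 867*I)) ≈ -260.09 - 6.7206*I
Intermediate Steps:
j = 206 (j = -2 + 208 = 206)
k = -289/49 + I*√498/147 (k = (√(206 - 704) - 867)/(-721 + 868) = (√(-498) - 867)/147 = (I*√498 - 867)*(1/147) = (-867 + I*√498)*(1/147) = -289/49 + I*√498/147 ≈ -5.898 + 0.15181*I)
4355/4293 + 1541/k = 4355/4293 + 1541/(-289/49 + I*√498/147)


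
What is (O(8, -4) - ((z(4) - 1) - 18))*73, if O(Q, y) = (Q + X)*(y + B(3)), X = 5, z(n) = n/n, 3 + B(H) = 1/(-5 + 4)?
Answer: -6278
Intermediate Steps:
B(H) = -4 (B(H) = -3 + 1/(-5 + 4) = -3 + 1/(-1) = -3 - 1 = -4)
z(n) = 1
O(Q, y) = (-4 + y)*(5 + Q) (O(Q, y) = (Q + 5)*(y - 4) = (5 + Q)*(-4 + y) = (-4 + y)*(5 + Q))
(O(8, -4) - ((z(4) - 1) - 18))*73 = ((-20 - 4*8 + 5*(-4) + 8*(-4)) - ((1 - 1) - 18))*73 = ((-20 - 32 - 20 - 32) - (0 - 18))*73 = (-104 - 1*(-18))*73 = (-104 + 18)*73 = -86*73 = -6278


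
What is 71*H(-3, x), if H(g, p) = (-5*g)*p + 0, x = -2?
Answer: -2130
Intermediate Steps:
H(g, p) = -5*g*p (H(g, p) = -5*g*p + 0 = -5*g*p)
71*H(-3, x) = 71*(-5*(-3)*(-2)) = 71*(-30) = -2130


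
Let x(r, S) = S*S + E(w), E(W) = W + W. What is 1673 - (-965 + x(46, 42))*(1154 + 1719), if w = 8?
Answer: -2339822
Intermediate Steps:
E(W) = 2*W
x(r, S) = 16 + S**2 (x(r, S) = S*S + 2*8 = S**2 + 16 = 16 + S**2)
1673 - (-965 + x(46, 42))*(1154 + 1719) = 1673 - (-965 + (16 + 42**2))*(1154 + 1719) = 1673 - (-965 + (16 + 1764))*2873 = 1673 - (-965 + 1780)*2873 = 1673 - 815*2873 = 1673 - 1*2341495 = 1673 - 2341495 = -2339822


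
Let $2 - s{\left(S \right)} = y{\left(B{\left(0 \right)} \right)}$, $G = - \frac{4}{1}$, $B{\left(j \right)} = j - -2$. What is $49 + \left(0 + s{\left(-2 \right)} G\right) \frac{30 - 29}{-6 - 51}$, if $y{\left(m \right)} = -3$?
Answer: $\frac{2813}{57} \approx 49.351$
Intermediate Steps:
$B{\left(j \right)} = 2 + j$ ($B{\left(j \right)} = j + 2 = 2 + j$)
$G = -4$ ($G = \left(-4\right) 1 = -4$)
$s{\left(S \right)} = 5$ ($s{\left(S \right)} = 2 - -3 = 2 + 3 = 5$)
$49 + \left(0 + s{\left(-2 \right)} G\right) \frac{30 - 29}{-6 - 51} = 49 + \left(0 + 5 \left(-4\right)\right) \frac{30 - 29}{-6 - 51} = 49 + \left(0 - 20\right) 1 \frac{1}{-57} = 49 - 20 \cdot 1 \left(- \frac{1}{57}\right) = 49 - - \frac{20}{57} = 49 + \frac{20}{57} = \frac{2813}{57}$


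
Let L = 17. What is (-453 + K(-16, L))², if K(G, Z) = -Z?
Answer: 220900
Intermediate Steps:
(-453 + K(-16, L))² = (-453 - 1*17)² = (-453 - 17)² = (-470)² = 220900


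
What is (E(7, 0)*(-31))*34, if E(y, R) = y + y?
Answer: -14756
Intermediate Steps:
E(y, R) = 2*y
(E(7, 0)*(-31))*34 = ((2*7)*(-31))*34 = (14*(-31))*34 = -434*34 = -14756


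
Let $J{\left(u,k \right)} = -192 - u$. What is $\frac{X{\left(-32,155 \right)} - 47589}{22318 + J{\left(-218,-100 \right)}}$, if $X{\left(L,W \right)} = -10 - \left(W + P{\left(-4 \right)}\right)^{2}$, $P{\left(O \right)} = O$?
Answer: $- \frac{8800}{2793} \approx -3.1507$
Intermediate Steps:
$X{\left(L,W \right)} = -10 - \left(-4 + W\right)^{2}$ ($X{\left(L,W \right)} = -10 - \left(W - 4\right)^{2} = -10 - \left(-4 + W\right)^{2}$)
$\frac{X{\left(-32,155 \right)} - 47589}{22318 + J{\left(-218,-100 \right)}} = \frac{\left(-10 - \left(-4 + 155\right)^{2}\right) - 47589}{22318 - -26} = \frac{\left(-10 - 151^{2}\right) - 47589}{22318 + \left(-192 + 218\right)} = \frac{\left(-10 - 22801\right) - 47589}{22318 + 26} = \frac{\left(-10 - 22801\right) - 47589}{22344} = \left(-22811 - 47589\right) \frac{1}{22344} = \left(-70400\right) \frac{1}{22344} = - \frac{8800}{2793}$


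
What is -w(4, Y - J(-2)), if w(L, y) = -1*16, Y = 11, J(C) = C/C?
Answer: 16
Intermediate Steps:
J(C) = 1
w(L, y) = -16
-w(4, Y - J(-2)) = -1*(-16) = 16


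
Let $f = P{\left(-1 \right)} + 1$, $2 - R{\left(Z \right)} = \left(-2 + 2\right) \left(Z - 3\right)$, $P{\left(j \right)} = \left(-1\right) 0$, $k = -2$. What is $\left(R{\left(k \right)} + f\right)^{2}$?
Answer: $9$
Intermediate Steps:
$P{\left(j \right)} = 0$
$R{\left(Z \right)} = 2$ ($R{\left(Z \right)} = 2 - \left(-2 + 2\right) \left(Z - 3\right) = 2 - 0 \left(-3 + Z\right) = 2 - 0 = 2 + 0 = 2$)
$f = 1$ ($f = 0 + 1 = 1$)
$\left(R{\left(k \right)} + f\right)^{2} = \left(2 + 1\right)^{2} = 3^{2} = 9$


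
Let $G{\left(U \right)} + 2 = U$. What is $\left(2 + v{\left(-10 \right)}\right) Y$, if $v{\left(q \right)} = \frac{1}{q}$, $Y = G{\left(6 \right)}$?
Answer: $\frac{38}{5} \approx 7.6$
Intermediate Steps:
$G{\left(U \right)} = -2 + U$
$Y = 4$ ($Y = -2 + 6 = 4$)
$\left(2 + v{\left(-10 \right)}\right) Y = \left(2 + \frac{1}{-10}\right) 4 = \left(2 - \frac{1}{10}\right) 4 = \frac{19}{10} \cdot 4 = \frac{38}{5}$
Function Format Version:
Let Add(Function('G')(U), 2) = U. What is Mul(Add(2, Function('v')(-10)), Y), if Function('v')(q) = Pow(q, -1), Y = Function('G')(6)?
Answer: Rational(38, 5) ≈ 7.6000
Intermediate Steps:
Function('G')(U) = Add(-2, U)
Y = 4 (Y = Add(-2, 6) = 4)
Mul(Add(2, Function('v')(-10)), Y) = Mul(Add(2, Pow(-10, -1)), 4) = Mul(Add(2, Rational(-1, 10)), 4) = Mul(Rational(19, 10), 4) = Rational(38, 5)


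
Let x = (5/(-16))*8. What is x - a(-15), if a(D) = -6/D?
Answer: -29/10 ≈ -2.9000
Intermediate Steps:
x = -5/2 (x = (5*(-1/16))*8 = -5/16*8 = -5/2 ≈ -2.5000)
x - a(-15) = -5/2 - (-6)/(-15) = -5/2 - (-6)*(-1)/15 = -5/2 - 1*⅖ = -5/2 - ⅖ = -29/10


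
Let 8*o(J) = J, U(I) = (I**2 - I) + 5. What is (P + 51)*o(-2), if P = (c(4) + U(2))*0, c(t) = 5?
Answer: -51/4 ≈ -12.750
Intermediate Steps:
U(I) = 5 + I**2 - I
o(J) = J/8
P = 0 (P = (5 + (5 + 2**2 - 1*2))*0 = (5 + (5 + 4 - 2))*0 = (5 + 7)*0 = 12*0 = 0)
(P + 51)*o(-2) = (0 + 51)*((1/8)*(-2)) = 51*(-1/4) = -51/4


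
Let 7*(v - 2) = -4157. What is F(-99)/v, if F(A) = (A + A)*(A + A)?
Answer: -91476/1381 ≈ -66.239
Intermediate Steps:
v = -4143/7 (v = 2 + (⅐)*(-4157) = 2 - 4157/7 = -4143/7 ≈ -591.86)
F(A) = 4*A² (F(A) = (2*A)*(2*A) = 4*A²)
F(-99)/v = (4*(-99)²)/(-4143/7) = (4*9801)*(-7/4143) = 39204*(-7/4143) = -91476/1381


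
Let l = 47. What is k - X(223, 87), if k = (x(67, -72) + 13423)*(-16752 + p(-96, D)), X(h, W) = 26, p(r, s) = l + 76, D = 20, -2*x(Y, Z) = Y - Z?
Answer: -444110755/2 ≈ -2.2206e+8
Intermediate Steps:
x(Y, Z) = Z/2 - Y/2 (x(Y, Z) = -(Y - Z)/2 = Z/2 - Y/2)
p(r, s) = 123 (p(r, s) = 47 + 76 = 123)
k = -444110703/2 (k = (((1/2)*(-72) - 1/2*67) + 13423)*(-16752 + 123) = ((-36 - 67/2) + 13423)*(-16629) = (-139/2 + 13423)*(-16629) = (26707/2)*(-16629) = -444110703/2 ≈ -2.2206e+8)
k - X(223, 87) = -444110703/2 - 1*26 = -444110703/2 - 26 = -444110755/2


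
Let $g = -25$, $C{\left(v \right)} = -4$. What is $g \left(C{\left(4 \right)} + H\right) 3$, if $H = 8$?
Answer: $-300$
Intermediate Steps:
$g \left(C{\left(4 \right)} + H\right) 3 = - 25 \left(-4 + 8\right) 3 = - 25 \cdot 4 \cdot 3 = \left(-25\right) 12 = -300$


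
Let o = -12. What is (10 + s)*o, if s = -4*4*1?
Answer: 72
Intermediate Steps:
s = -16 (s = -16*1 = -16)
(10 + s)*o = (10 - 16)*(-12) = -6*(-12) = 72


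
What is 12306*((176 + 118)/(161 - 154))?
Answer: 516852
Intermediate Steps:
12306*((176 + 118)/(161 - 154)) = 12306*(294/7) = 12306*(294*(⅐)) = 12306*42 = 516852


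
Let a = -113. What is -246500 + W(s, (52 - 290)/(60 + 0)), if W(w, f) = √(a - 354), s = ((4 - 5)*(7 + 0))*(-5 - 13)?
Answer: -246500 + I*√467 ≈ -2.465e+5 + 21.61*I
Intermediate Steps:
s = 126 (s = -1*7*(-18) = -7*(-18) = 126)
W(w, f) = I*√467 (W(w, f) = √(-113 - 354) = √(-467) = I*√467)
-246500 + W(s, (52 - 290)/(60 + 0)) = -246500 + I*√467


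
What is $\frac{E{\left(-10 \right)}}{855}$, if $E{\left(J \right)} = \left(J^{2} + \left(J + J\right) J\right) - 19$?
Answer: $\frac{281}{855} \approx 0.32865$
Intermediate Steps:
$E{\left(J \right)} = -19 + 3 J^{2}$ ($E{\left(J \right)} = \left(J^{2} + 2 J J\right) - 19 = \left(J^{2} + 2 J^{2}\right) - 19 = 3 J^{2} - 19 = -19 + 3 J^{2}$)
$\frac{E{\left(-10 \right)}}{855} = \frac{-19 + 3 \left(-10\right)^{2}}{855} = \left(-19 + 3 \cdot 100\right) \frac{1}{855} = \left(-19 + 300\right) \frac{1}{855} = 281 \cdot \frac{1}{855} = \frac{281}{855}$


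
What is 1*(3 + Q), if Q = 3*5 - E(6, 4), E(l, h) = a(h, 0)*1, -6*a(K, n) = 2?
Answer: 55/3 ≈ 18.333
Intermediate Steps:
a(K, n) = -1/3 (a(K, n) = -1/6*2 = -1/3)
E(l, h) = -1/3 (E(l, h) = -1/3*1 = -1/3)
Q = 46/3 (Q = 3*5 - 1*(-1/3) = 15 + 1/3 = 46/3 ≈ 15.333)
1*(3 + Q) = 1*(3 + 46/3) = 1*(55/3) = 55/3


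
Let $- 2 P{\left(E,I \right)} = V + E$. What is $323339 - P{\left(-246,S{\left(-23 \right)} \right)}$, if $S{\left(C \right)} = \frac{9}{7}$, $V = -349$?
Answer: $\frac{646083}{2} \approx 3.2304 \cdot 10^{5}$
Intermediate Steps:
$S{\left(C \right)} = \frac{9}{7}$ ($S{\left(C \right)} = 9 \cdot \frac{1}{7} = \frac{9}{7}$)
$P{\left(E,I \right)} = \frac{349}{2} - \frac{E}{2}$ ($P{\left(E,I \right)} = - \frac{-349 + E}{2} = \frac{349}{2} - \frac{E}{2}$)
$323339 - P{\left(-246,S{\left(-23 \right)} \right)} = 323339 - \left(\frac{349}{2} - -123\right) = 323339 - \left(\frac{349}{2} + 123\right) = 323339 - \frac{595}{2} = \frac{646083}{2}$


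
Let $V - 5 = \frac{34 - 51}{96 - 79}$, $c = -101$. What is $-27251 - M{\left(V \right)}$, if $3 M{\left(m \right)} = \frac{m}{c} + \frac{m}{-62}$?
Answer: $- \frac{255968317}{9393} \approx -27251.0$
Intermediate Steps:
$V = 4$ ($V = 5 + \frac{34 - 51}{96 - 79} = 5 - \frac{17}{17} = 5 - 1 = 4$)
$M{\left(m \right)} = - \frac{163 m}{18786}$ ($M{\left(m \right)} = \frac{\frac{m}{-101} + \frac{m}{-62}}{3} = \frac{m \left(- \frac{1}{101}\right) + m \left(- \frac{1}{62}\right)}{3} = \frac{- \frac{m}{101} - \frac{m}{62}}{3} = \frac{\left(- \frac{163}{6262}\right) m}{3} = - \frac{163 m}{18786}$)
$-27251 - M{\left(V \right)} = -27251 - \left(- \frac{163}{18786}\right) 4 = -27251 - - \frac{326}{9393} = -27251 + \frac{326}{9393} = - \frac{255968317}{9393}$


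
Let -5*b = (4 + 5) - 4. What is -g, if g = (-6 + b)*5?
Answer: 35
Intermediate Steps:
b = -1 (b = -((4 + 5) - 4)/5 = -(9 - 4)/5 = -⅕*5 = -1)
g = -35 (g = (-6 - 1)*5 = -7*5 = -35)
-g = -1*(-35) = 35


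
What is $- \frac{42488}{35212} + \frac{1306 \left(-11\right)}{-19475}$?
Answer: $- \frac{80399552}{171438425} \approx -0.46897$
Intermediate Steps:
$- \frac{42488}{35212} + \frac{1306 \left(-11\right)}{-19475} = \left(-42488\right) \frac{1}{35212} - - \frac{14366}{19475} = - \frac{10622}{8803} + \frac{14366}{19475} = - \frac{80399552}{171438425}$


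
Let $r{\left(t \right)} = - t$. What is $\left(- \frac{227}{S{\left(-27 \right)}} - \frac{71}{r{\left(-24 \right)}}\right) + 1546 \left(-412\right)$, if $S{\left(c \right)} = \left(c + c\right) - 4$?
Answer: $- \frac{443317927}{696} \approx -6.3695 \cdot 10^{5}$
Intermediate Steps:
$S{\left(c \right)} = -4 + 2 c$ ($S{\left(c \right)} = 2 c - 4 = -4 + 2 c$)
$\left(- \frac{227}{S{\left(-27 \right)}} - \frac{71}{r{\left(-24 \right)}}\right) + 1546 \left(-412\right) = \left(- \frac{227}{-4 + 2 \left(-27\right)} - \frac{71}{\left(-1\right) \left(-24\right)}\right) + 1546 \left(-412\right) = \left(- \frac{227}{-4 - 54} - \frac{71}{24}\right) - 636952 = \left(- \frac{227}{-58} - \frac{71}{24}\right) - 636952 = \left(\left(-227\right) \left(- \frac{1}{58}\right) - \frac{71}{24}\right) - 636952 = \left(\frac{227}{58} - \frac{71}{24}\right) - 636952 = \frac{665}{696} - 636952 = - \frac{443317927}{696}$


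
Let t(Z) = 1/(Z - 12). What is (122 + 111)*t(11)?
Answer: -233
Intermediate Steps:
t(Z) = 1/(-12 + Z)
(122 + 111)*t(11) = (122 + 111)/(-12 + 11) = 233/(-1) = 233*(-1) = -233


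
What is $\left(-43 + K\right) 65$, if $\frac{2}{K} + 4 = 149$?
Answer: $- \frac{81029}{29} \approx -2794.1$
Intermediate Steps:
$K = \frac{2}{145}$ ($K = \frac{2}{-4 + 149} = \frac{2}{145} \approx 0.013793$)
$\left(-43 + K\right) 65 = \left(-43 + \frac{2}{145}\right) 65 = \left(- \frac{6233}{145}\right) 65 = - \frac{81029}{29}$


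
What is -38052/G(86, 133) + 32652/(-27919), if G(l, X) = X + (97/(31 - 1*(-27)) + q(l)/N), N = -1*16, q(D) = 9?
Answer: -494973273636/1737315613 ≈ -284.91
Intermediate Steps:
N = -16
G(l, X) = 515/464 + X (G(l, X) = X + (97/(31 - 1*(-27)) + 9/(-16)) = X + (97/(31 + 27) + 9*(-1/16)) = X + (97/58 - 9/16) = X + 515/464 = 515/464 + X)
-38052/G(86, 133) + 32652/(-27919) = -38052/(515/464 + 133) + 32652/(-27919) = -38052/62227/464 + 32652*(-1/27919) = -38052*464/62227 - 32652/27919 = -17656128/62227 - 32652/27919 = -494973273636/1737315613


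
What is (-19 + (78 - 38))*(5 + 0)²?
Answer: 525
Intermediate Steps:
(-19 + (78 - 38))*(5 + 0)² = (-19 + 40)*5² = 21*25 = 525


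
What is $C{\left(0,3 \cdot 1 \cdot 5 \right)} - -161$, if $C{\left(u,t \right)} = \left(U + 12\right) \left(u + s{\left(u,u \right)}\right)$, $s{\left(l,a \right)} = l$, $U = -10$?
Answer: $161$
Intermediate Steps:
$C{\left(u,t \right)} = 4 u$ ($C{\left(u,t \right)} = \left(-10 + 12\right) \left(u + u\right) = 2 \cdot 2 u = 4 u$)
$C{\left(0,3 \cdot 1 \cdot 5 \right)} - -161 = 4 \cdot 0 - -161 = 0 + 161 = 161$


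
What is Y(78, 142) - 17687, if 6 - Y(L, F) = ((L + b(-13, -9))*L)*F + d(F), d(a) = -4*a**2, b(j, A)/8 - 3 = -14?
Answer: 173735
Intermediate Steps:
b(j, A) = -88 (b(j, A) = 24 + 8*(-14) = 24 - 112 = -88)
Y(L, F) = 6 + 4*F**2 - F*L*(-88 + L) (Y(L, F) = 6 - (((L - 88)*L)*F - 4*F**2) = 6 - (((-88 + L)*L)*F - 4*F**2) = 6 - ((L*(-88 + L))*F - 4*F**2) = 6 - (F*L*(-88 + L) - 4*F**2) = 6 - (-4*F**2 + F*L*(-88 + L)) = 6 + (4*F**2 - F*L*(-88 + L)) = 6 + 4*F**2 - F*L*(-88 + L))
Y(78, 142) - 17687 = (6 + 4*142**2 - 1*142*78**2 + 88*142*78) - 17687 = (6 + 4*20164 - 1*142*6084 + 974688) - 17687 = (6 + 80656 - 863928 + 974688) - 17687 = 191422 - 17687 = 173735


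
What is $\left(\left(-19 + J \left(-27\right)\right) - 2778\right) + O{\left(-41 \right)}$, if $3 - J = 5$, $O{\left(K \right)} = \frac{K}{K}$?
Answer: $-2742$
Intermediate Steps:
$O{\left(K \right)} = 1$
$J = -2$ ($J = 3 - 5 = -2$)
$\left(\left(-19 + J \left(-27\right)\right) - 2778\right) + O{\left(-41 \right)} = \left(\left(-19 - -54\right) - 2778\right) + 1 = \left(\left(-19 + 54\right) - 2778\right) + 1 = \left(35 - 2778\right) + 1 = -2743 + 1 = -2742$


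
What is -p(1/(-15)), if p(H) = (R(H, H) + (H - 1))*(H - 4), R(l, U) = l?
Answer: -1037/225 ≈ -4.6089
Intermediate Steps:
p(H) = (-1 + 2*H)*(-4 + H) (p(H) = (H + (H - 1))*(H - 4) = (H + (-1 + H))*(-4 + H) = (-1 + 2*H)*(-4 + H))
-p(1/(-15)) = -(4 - 9/(-15) + 2*(1/(-15))²) = -(4 - 9*(-1/15) + 2*(-1/15)²) = -(4 + ⅗ + 2*(1/225)) = -(4 + ⅗ + 2/225) = -1*1037/225 = -1037/225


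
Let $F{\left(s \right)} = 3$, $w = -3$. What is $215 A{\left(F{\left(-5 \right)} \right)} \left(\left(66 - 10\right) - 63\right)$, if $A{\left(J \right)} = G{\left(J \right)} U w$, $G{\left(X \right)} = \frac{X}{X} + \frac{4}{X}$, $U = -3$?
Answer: $-31605$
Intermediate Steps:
$G{\left(X \right)} = 1 + \frac{4}{X}$
$A{\left(J \right)} = \frac{9 \left(4 + J\right)}{J}$ ($A{\left(J \right)} = \frac{4 + J}{J} \left(-3\right) \left(-3\right) = - \frac{3 \left(4 + J\right)}{J} \left(-3\right) = \frac{9 \left(4 + J\right)}{J}$)
$215 A{\left(F{\left(-5 \right)} \right)} \left(\left(66 - 10\right) - 63\right) = 215 \left(9 + \frac{36}{3}\right) \left(\left(66 - 10\right) - 63\right) = 215 \left(9 + 36 \cdot \frac{1}{3}\right) \left(56 - 63\right) = 215 \left(9 + 12\right) \left(-7\right) = 215 \cdot 21 \left(-7\right) = 4515 \left(-7\right) = -31605$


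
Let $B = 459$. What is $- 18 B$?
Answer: $-8262$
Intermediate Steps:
$- 18 B = - 18 \cdot 459 = \left(-1\right) 8262 = -8262$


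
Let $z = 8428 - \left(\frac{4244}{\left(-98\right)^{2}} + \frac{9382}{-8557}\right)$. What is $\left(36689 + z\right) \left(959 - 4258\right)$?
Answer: $- \frac{3058035494295226}{20545357} \approx -1.4884 \cdot 10^{8}$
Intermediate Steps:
$z = \frac{173169716001}{20545357}$ ($z = 8428 - \left(\frac{4244}{9604} + 9382 \left(- \frac{1}{8557}\right)\right) = 8428 - \left(4244 \cdot \frac{1}{9604} - \frac{9382}{8557}\right) = 8428 - \left(\frac{1061}{2401} - \frac{9382}{8557}\right) = 8428 - - \frac{13447205}{20545357} = 8428 + \frac{13447205}{20545357} = \frac{173169716001}{20545357} \approx 8428.7$)
$\left(36689 + z\right) \left(959 - 4258\right) = \left(36689 + \frac{173169716001}{20545357}\right) \left(959 - 4258\right) = \frac{926958318974}{20545357} \left(-3299\right) = - \frac{3058035494295226}{20545357}$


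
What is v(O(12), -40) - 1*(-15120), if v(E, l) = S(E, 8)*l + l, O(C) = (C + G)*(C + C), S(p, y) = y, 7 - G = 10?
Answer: 14760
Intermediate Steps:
G = -3 (G = 7 - 1*10 = 7 - 10 = -3)
O(C) = 2*C*(-3 + C) (O(C) = (C - 3)*(C + C) = (-3 + C)*(2*C) = 2*C*(-3 + C))
v(E, l) = 9*l (v(E, l) = 8*l + l = 9*l)
v(O(12), -40) - 1*(-15120) = 9*(-40) - 1*(-15120) = -360 + 15120 = 14760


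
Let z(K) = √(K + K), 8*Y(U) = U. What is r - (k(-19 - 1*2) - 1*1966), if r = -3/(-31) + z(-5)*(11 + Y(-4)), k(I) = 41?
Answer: 59678/31 + 21*I*√10/2 ≈ 1925.1 + 33.204*I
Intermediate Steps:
Y(U) = U/8
z(K) = √2*√K (z(K) = √(2*K) = √2*√K)
r = 3/31 + 21*I*√10/2 (r = -3/(-31) + (√2*√(-5))*(11 + (⅛)*(-4)) = -3*(-1/31) + (√2*(I*√5))*(11 - ½) = 3/31 + (I*√10)*(21/2) = 3/31 + 21*I*√10/2 ≈ 0.096774 + 33.204*I)
r - (k(-19 - 1*2) - 1*1966) = (3/31 + 21*I*√10/2) - (41 - 1*1966) = (3/31 + 21*I*√10/2) - (41 - 1966) = (3/31 + 21*I*√10/2) - 1*(-1925) = (3/31 + 21*I*√10/2) + 1925 = 59678/31 + 21*I*√10/2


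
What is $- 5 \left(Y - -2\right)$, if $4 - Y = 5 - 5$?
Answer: $-30$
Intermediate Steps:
$Y = 4$ ($Y = 4 - \left(5 - 5\right) = 4 - 0 = 4 + 0 = 4$)
$- 5 \left(Y - -2\right) = - 5 \left(4 - -2\right) = - 5 \left(4 + \left(6 - 4\right)\right) = - 5 \left(4 + 2\right) = \left(-5\right) 6 = -30$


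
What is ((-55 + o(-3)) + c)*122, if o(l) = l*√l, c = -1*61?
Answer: -14152 - 366*I*√3 ≈ -14152.0 - 633.93*I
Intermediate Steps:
c = -61
o(l) = l^(3/2)
((-55 + o(-3)) + c)*122 = ((-55 + (-3)^(3/2)) - 61)*122 = ((-55 - 3*I*√3) - 61)*122 = (-116 - 3*I*√3)*122 = -14152 - 366*I*√3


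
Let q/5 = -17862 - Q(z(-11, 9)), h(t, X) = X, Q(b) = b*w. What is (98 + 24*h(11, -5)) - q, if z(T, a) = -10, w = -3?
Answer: 89438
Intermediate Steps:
Q(b) = -3*b (Q(b) = b*(-3) = -3*b)
q = -89460 (q = 5*(-17862 - (-3)*(-10)) = 5*(-17862 - 1*30) = 5*(-17862 - 30) = 5*(-17892) = -89460)
(98 + 24*h(11, -5)) - q = (98 + 24*(-5)) - 1*(-89460) = (98 - 120) + 89460 = -22 + 89460 = 89438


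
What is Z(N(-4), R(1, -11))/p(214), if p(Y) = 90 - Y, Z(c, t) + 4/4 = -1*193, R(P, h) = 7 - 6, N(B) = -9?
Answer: 97/62 ≈ 1.5645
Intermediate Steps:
R(P, h) = 1
Z(c, t) = -194 (Z(c, t) = -1 - 1*193 = -1 - 193 = -194)
Z(N(-4), R(1, -11))/p(214) = -194/(90 - 1*214) = -194/(90 - 214) = -194/(-124) = -194*(-1/124) = 97/62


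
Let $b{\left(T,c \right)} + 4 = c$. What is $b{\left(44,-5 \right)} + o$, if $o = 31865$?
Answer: $31856$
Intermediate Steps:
$b{\left(T,c \right)} = -4 + c$
$b{\left(44,-5 \right)} + o = \left(-4 - 5\right) + 31865 = -9 + 31865 = 31856$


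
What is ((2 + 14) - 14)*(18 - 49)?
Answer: -62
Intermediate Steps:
((2 + 14) - 14)*(18 - 49) = (16 - 14)*(-31) = 2*(-31) = -62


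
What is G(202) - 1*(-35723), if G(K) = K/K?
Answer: 35724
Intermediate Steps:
G(K) = 1
G(202) - 1*(-35723) = 1 - 1*(-35723) = 1 + 35723 = 35724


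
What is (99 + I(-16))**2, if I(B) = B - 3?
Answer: 6400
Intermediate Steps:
I(B) = -3 + B
(99 + I(-16))**2 = (99 + (-3 - 16))**2 = (99 - 19)**2 = 80**2 = 6400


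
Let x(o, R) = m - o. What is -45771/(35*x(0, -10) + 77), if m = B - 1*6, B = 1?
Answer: 45771/98 ≈ 467.05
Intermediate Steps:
m = -5 (m = 1 - 1*6 = 1 - 6 = -5)
x(o, R) = -5 - o
-45771/(35*x(0, -10) + 77) = -45771/(35*(-5 - 1*0) + 77) = -45771/(35*(-5 + 0) + 77) = -45771/(35*(-5) + 77) = -45771/(-175 + 77) = -45771/(-98) = -45771*(-1/98) = 45771/98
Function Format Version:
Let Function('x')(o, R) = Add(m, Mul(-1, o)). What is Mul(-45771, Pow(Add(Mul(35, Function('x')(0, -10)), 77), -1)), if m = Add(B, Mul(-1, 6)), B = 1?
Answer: Rational(45771, 98) ≈ 467.05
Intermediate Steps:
m = -5 (m = Add(1, Mul(-1, 6)) = Add(1, -6) = -5)
Function('x')(o, R) = Add(-5, Mul(-1, o))
Mul(-45771, Pow(Add(Mul(35, Function('x')(0, -10)), 77), -1)) = Mul(-45771, Pow(Add(Mul(35, Add(-5, Mul(-1, 0))), 77), -1)) = Mul(-45771, Pow(Add(Mul(35, Add(-5, 0)), 77), -1)) = Mul(-45771, Pow(Add(Mul(35, -5), 77), -1)) = Mul(-45771, Pow(Add(-175, 77), -1)) = Mul(-45771, Pow(-98, -1)) = Mul(-45771, Rational(-1, 98)) = Rational(45771, 98)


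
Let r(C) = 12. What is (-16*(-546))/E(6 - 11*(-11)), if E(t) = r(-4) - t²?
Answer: -8736/16117 ≈ -0.54204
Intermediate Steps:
E(t) = 12 - t²
(-16*(-546))/E(6 - 11*(-11)) = (-16*(-546))/(12 - (6 - 11*(-11))²) = 8736/(12 - (6 + 121)²) = 8736/(12 - 1*127²) = 8736/(12 - 1*16129) = 8736/(12 - 16129) = 8736/(-16117) = 8736*(-1/16117) = -8736/16117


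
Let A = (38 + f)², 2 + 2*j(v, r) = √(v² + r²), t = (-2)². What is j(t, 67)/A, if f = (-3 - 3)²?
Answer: -1/5476 + √4505/10952 ≈ 0.0059459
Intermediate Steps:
t = 4
f = 36 (f = (-6)² = 36)
j(v, r) = -1 + √(r² + v²)/2 (j(v, r) = -1 + √(v² + r²)/2 = -1 + √(r² + v²)/2)
A = 5476 (A = (38 + 36)² = 74² = 5476)
j(t, 67)/A = (-1 + √(67² + 4²)/2)/5476 = (-1 + √(4489 + 16)/2)*(1/5476) = (-1 + √4505/2)*(1/5476) = -1/5476 + √4505/10952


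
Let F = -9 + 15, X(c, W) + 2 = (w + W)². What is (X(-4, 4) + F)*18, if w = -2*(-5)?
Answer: 3600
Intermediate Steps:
w = 10
X(c, W) = -2 + (10 + W)²
F = 6
(X(-4, 4) + F)*18 = ((-2 + (10 + 4)²) + 6)*18 = ((-2 + 14²) + 6)*18 = ((-2 + 196) + 6)*18 = (194 + 6)*18 = 200*18 = 3600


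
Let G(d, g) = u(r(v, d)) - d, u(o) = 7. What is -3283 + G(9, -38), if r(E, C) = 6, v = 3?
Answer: -3285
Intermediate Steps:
G(d, g) = 7 - d
-3283 + G(9, -38) = -3283 + (7 - 1*9) = -3283 + (7 - 9) = -3283 - 2 = -3285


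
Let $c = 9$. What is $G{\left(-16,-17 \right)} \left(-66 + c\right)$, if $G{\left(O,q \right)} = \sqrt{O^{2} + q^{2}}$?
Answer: $- 57 \sqrt{545} \approx -1330.7$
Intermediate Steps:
$G{\left(-16,-17 \right)} \left(-66 + c\right) = \sqrt{\left(-16\right)^{2} + \left(-17\right)^{2}} \left(-66 + 9\right) = \sqrt{256 + 289} \left(-57\right) = \sqrt{545} \left(-57\right) = - 57 \sqrt{545}$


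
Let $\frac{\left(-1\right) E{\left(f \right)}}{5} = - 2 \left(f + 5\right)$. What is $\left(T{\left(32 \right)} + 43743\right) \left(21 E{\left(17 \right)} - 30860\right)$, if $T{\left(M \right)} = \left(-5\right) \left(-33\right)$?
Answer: $-1152145920$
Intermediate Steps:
$T{\left(M \right)} = 165$
$E{\left(f \right)} = 50 + 10 f$ ($E{\left(f \right)} = - 5 \left(- 2 \left(f + 5\right)\right) = - 5 \left(- 2 \left(5 + f\right)\right) = - 5 \left(-10 - 2 f\right) = 50 + 10 f$)
$\left(T{\left(32 \right)} + 43743\right) \left(21 E{\left(17 \right)} - 30860\right) = \left(165 + 43743\right) \left(21 \left(50 + 10 \cdot 17\right) - 30860\right) = 43908 \left(21 \left(50 + 170\right) - 30860\right) = 43908 \left(21 \cdot 220 - 30860\right) = 43908 \left(4620 - 30860\right) = 43908 \left(-26240\right) = -1152145920$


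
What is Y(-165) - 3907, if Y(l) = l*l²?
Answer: -4496032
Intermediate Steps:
Y(l) = l³
Y(-165) - 3907 = (-165)³ - 3907 = -4492125 - 3907 = -4496032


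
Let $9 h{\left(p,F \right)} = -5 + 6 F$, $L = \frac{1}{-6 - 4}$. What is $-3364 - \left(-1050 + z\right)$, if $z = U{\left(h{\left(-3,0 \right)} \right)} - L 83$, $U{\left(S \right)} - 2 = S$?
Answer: $- \frac{209137}{90} \approx -2323.7$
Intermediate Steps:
$L = - \frac{1}{10}$ ($L = \frac{1}{-10} = - \frac{1}{10} \approx -0.1$)
$h{\left(p,F \right)} = - \frac{5}{9} + \frac{2 F}{3}$ ($h{\left(p,F \right)} = \frac{-5 + 6 F}{9} = - \frac{5}{9} + \frac{2 F}{3}$)
$U{\left(S \right)} = 2 + S$
$z = \frac{877}{90}$ ($z = \left(2 + \left(- \frac{5}{9} + \frac{2}{3} \cdot 0\right)\right) - \left(- \frac{1}{10}\right) 83 = \left(2 + \left(- \frac{5}{9} + 0\right)\right) - - \frac{83}{10} = \left(2 - \frac{5}{9}\right) + \frac{83}{10} = \frac{13}{9} + \frac{83}{10} = \frac{877}{90} \approx 9.7444$)
$-3364 - \left(-1050 + z\right) = -3364 + \left(\left(1027 - -23\right) - \frac{877}{90}\right) = -3364 + \left(\left(1027 + \left(-120 + 143\right)\right) - \frac{877}{90}\right) = -3364 + \left(\left(1027 + 23\right) - \frac{877}{90}\right) = -3364 + \left(1050 - \frac{877}{90}\right) = -3364 + \frac{93623}{90} = - \frac{209137}{90}$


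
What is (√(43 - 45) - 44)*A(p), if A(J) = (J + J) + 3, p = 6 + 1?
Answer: -748 + 17*I*√2 ≈ -748.0 + 24.042*I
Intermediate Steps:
p = 7
A(J) = 3 + 2*J (A(J) = 2*J + 3 = 3 + 2*J)
(√(43 - 45) - 44)*A(p) = (√(43 - 45) - 44)*(3 + 2*7) = (√(-2) - 44)*(3 + 14) = (I*√2 - 44)*17 = (-44 + I*√2)*17 = -748 + 17*I*√2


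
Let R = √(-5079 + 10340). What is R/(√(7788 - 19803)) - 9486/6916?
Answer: -4743/3458 - I*√7023435/4005 ≈ -1.3716 - 0.66172*I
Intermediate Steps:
R = √5261 ≈ 72.533
R/(√(7788 - 19803)) - 9486/6916 = √5261/(√(7788 - 19803)) - 9486/6916 = √5261/(√(-12015)) - 9486*1/6916 = √5261/((3*I*√1335)) - 4743/3458 = √5261*(-I*√1335/4005) - 4743/3458 = -I*√7023435/4005 - 4743/3458 = -4743/3458 - I*√7023435/4005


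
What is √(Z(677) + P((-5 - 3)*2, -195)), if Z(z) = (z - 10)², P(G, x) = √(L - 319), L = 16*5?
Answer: √(444889 + I*√239) ≈ 667.0 + 0.01*I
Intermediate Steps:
L = 80
P(G, x) = I*√239 (P(G, x) = √(80 - 319) = √(-239) = I*√239)
Z(z) = (-10 + z)²
√(Z(677) + P((-5 - 3)*2, -195)) = √((-10 + 677)² + I*√239) = √(667² + I*√239) = √(444889 + I*√239)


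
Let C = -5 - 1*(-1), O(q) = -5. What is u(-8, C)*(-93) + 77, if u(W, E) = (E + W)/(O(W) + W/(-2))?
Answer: -1039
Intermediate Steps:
C = -4 (C = -5 + 1 = -4)
u(W, E) = (E + W)/(-5 - W/2) (u(W, E) = (E + W)/(-5 + W/(-2)) = (E + W)/(-5 + W*(-1/2)) = (E + W)/(-5 - W/2))
u(-8, C)*(-93) + 77 = (2*(-1*(-4) - 1*(-8))/(10 - 8))*(-93) + 77 = (2*(4 + 8)/2)*(-93) + 77 = (2*(1/2)*12)*(-93) + 77 = 12*(-93) + 77 = -1116 + 77 = -1039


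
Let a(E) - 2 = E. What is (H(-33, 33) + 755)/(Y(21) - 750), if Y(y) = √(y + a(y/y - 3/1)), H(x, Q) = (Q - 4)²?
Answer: -399000/187493 - 532*√21/187493 ≈ -2.1411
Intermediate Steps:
a(E) = 2 + E
H(x, Q) = (-4 + Q)²
Y(y) = √y (Y(y) = √(y + (2 + (y/y - 3/1))) = √(y + (2 + (1 - 3*1))) = √(y + (2 + (1 - 3))) = √(y + (2 - 2)) = √(y + 0) = √y)
(H(-33, 33) + 755)/(Y(21) - 750) = ((-4 + 33)² + 755)/(√21 - 750) = (29² + 755)/(-750 + √21) = (841 + 755)/(-750 + √21) = 1596/(-750 + √21)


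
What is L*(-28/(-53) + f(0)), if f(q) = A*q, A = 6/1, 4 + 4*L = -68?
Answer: -504/53 ≈ -9.5094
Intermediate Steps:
L = -18 (L = -1 + (¼)*(-68) = -1 - 17 = -18)
A = 6 (A = 6*1 = 6)
f(q) = 6*q
L*(-28/(-53) + f(0)) = -18*(-28/(-53) + 6*0) = -18*(-28*(-1/53) + 0) = -18*(28/53 + 0) = -18*28/53 = -504/53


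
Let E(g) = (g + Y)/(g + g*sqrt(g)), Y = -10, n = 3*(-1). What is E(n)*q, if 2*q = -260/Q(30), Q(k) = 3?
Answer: -845/18 + 845*I*sqrt(3)/18 ≈ -46.944 + 81.31*I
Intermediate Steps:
n = -3
q = -130/3 (q = (-260/3)/2 = (-260*1/3)/2 = (1/2)*(-260/3) = -130/3 ≈ -43.333)
E(g) = (-10 + g)/(g + g**(3/2)) (E(g) = (g - 10)/(g + g*sqrt(g)) = (-10 + g)/(g + g**(3/2)))
E(n)*q = ((-10 - 3)/(-3 + (-3)**(3/2)))*(-130/3) = (-13/(-3 - 3*I*sqrt(3)))*(-130/3) = -13/(-3 - 3*I*sqrt(3))*(-130/3) = 1690/(3*(-3 - 3*I*sqrt(3)))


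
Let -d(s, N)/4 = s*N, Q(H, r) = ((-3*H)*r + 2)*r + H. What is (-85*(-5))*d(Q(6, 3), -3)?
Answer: -765000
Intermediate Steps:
Q(H, r) = H + r*(2 - 3*H*r) (Q(H, r) = (-3*H*r + 2)*r + H = (2 - 3*H*r)*r + H = r*(2 - 3*H*r) + H = H + r*(2 - 3*H*r))
d(s, N) = -4*N*s (d(s, N) = -4*s*N = -4*N*s)
(-85*(-5))*d(Q(6, 3), -3) = (-85*(-5))*(-4*(-3)*(6 + 2*3 - 3*6*3**2)) = 425*(-4*(-3)*(6 + 6 - 3*6*9)) = 425*(-4*(-3)*(6 + 6 - 162)) = 425*(-4*(-3)*(-150)) = 425*(-1800) = -765000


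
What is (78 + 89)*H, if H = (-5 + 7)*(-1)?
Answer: -334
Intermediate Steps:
H = -2 (H = 2*(-1) = -2)
(78 + 89)*H = (78 + 89)*(-2) = 167*(-2) = -334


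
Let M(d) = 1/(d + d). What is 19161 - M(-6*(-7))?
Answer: 1609523/84 ≈ 19161.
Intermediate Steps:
M(d) = 1/(2*d)
19161 - M(-6*(-7)) = 19161 - 1/(2*((-6*(-7)))) = 19161 - 1/(2*42) = 19161 - 1*1/84 = 19161 - 1/84 = 1609523/84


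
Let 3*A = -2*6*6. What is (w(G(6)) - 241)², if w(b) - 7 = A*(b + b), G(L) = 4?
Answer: 181476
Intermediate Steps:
A = -24 (A = (-2*6*6)/3 = (-12*6)/3 = (⅓)*(-72) = -24)
w(b) = 7 - 48*b (w(b) = 7 - 24*(b + b) = 7 - 48*b)
(w(G(6)) - 241)² = ((7 - 48*4) - 241)² = ((7 - 192) - 241)² = (-185 - 241)² = (-426)² = 181476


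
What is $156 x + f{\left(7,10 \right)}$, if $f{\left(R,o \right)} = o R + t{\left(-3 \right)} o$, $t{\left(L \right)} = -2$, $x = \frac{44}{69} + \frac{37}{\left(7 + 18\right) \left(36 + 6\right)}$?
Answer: $\frac{623776}{4025} \approx 154.98$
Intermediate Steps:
$x = \frac{5417}{8050}$ ($x = 44 \cdot \frac{1}{69} + \frac{37}{25 \cdot 42} = \frac{44}{69} + \frac{37}{1050} = \frac{5417}{8050} \approx 0.67292$)
$f{\left(R,o \right)} = - 2 o + R o$ ($f{\left(R,o \right)} = o R - 2 o = R o - 2 o = - 2 o + R o$)
$156 x + f{\left(7,10 \right)} = 156 \cdot \frac{5417}{8050} + 10 \left(-2 + 7\right) = \frac{422526}{4025} + 10 \cdot 5 = \frac{422526}{4025} + 50 = \frac{623776}{4025}$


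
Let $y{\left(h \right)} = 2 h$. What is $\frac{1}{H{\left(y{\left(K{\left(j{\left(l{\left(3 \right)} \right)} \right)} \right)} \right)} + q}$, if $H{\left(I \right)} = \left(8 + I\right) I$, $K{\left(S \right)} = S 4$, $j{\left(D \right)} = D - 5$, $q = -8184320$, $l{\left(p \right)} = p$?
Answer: $- \frac{1}{8184192} \approx -1.2219 \cdot 10^{-7}$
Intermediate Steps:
$j{\left(D \right)} = -5 + D$
$K{\left(S \right)} = 4 S$
$H{\left(I \right)} = I \left(8 + I\right)$
$\frac{1}{H{\left(y{\left(K{\left(j{\left(l{\left(3 \right)} \right)} \right)} \right)} \right)} + q} = \frac{1}{2 \cdot 4 \left(-5 + 3\right) \left(8 + 2 \cdot 4 \left(-5 + 3\right)\right) - 8184320} = \frac{1}{2 \cdot 4 \left(-2\right) \left(8 + 2 \cdot 4 \left(-2\right)\right) - 8184320} = \frac{1}{2 \left(-8\right) \left(8 + 2 \left(-8\right)\right) - 8184320} = \frac{1}{- 16 \left(8 - 16\right) - 8184320} = \frac{1}{\left(-16\right) \left(-8\right) - 8184320} = \frac{1}{128 - 8184320} = \frac{1}{-8184192} = - \frac{1}{8184192}$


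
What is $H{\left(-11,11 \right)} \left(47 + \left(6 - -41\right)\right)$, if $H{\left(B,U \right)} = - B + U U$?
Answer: $12408$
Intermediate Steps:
$H{\left(B,U \right)} = U^{2} - B$ ($H{\left(B,U \right)} = - B + U^{2} = U^{2} - B$)
$H{\left(-11,11 \right)} \left(47 + \left(6 - -41\right)\right) = \left(11^{2} - -11\right) \left(47 + \left(6 - -41\right)\right) = \left(121 + 11\right) \left(47 + \left(6 + 41\right)\right) = 132 \left(47 + 47\right) = 132 \cdot 94 = 12408$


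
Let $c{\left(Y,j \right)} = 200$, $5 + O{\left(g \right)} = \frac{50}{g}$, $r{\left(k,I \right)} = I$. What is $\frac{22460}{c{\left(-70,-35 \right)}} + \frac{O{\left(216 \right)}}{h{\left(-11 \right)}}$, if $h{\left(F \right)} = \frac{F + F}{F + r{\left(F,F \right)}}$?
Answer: $\frac{58067}{540} \approx 107.53$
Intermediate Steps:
$O{\left(g \right)} = -5 + \frac{50}{g}$
$h{\left(F \right)} = 1$ ($h{\left(F \right)} = \frac{F + F}{F + F} = \frac{2 F}{2 F} = 2 F \frac{1}{2 F} = 1$)
$\frac{22460}{c{\left(-70,-35 \right)}} + \frac{O{\left(216 \right)}}{h{\left(-11 \right)}} = \frac{22460}{200} + \frac{-5 + \frac{50}{216}}{1} = 22460 \cdot \frac{1}{200} + \left(-5 + 50 \cdot \frac{1}{216}\right) 1 = \frac{1123}{10} + \left(-5 + \frac{25}{108}\right) 1 = \frac{1123}{10} - \frac{515}{108} = \frac{58067}{540}$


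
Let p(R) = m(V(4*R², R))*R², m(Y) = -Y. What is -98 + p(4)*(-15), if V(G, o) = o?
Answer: 862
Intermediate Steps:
p(R) = -R³ (p(R) = (-R)*R² = -R³)
-98 + p(4)*(-15) = -98 - 1*4³*(-15) = -98 - 1*64*(-15) = -98 - 64*(-15) = -98 + 960 = 862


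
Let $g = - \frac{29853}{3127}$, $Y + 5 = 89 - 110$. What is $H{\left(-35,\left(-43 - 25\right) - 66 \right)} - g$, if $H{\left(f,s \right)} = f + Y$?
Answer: $- \frac{160894}{3127} \approx -51.453$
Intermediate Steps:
$Y = -26$ ($Y = -5 + \left(89 - 110\right) = -5 - 21 = -26$)
$g = - \frac{29853}{3127}$ ($g = \left(-29853\right) \frac{1}{3127} = - \frac{29853}{3127} \approx -9.5468$)
$H{\left(f,s \right)} = -26 + f$ ($H{\left(f,s \right)} = f - 26 = -26 + f$)
$H{\left(-35,\left(-43 - 25\right) - 66 \right)} - g = \left(-26 - 35\right) - - \frac{29853}{3127} = -61 + \frac{29853}{3127} = - \frac{160894}{3127}$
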